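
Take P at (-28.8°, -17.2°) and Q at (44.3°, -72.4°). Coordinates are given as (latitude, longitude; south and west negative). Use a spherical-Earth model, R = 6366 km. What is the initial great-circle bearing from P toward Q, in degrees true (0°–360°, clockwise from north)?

N = sin Δλ·cos φ₂ = -0.5877;  D = cos φ₁ sin φ₂ − sin φ₁ cos φ₂ cos Δλ = +0.8088
initial course = atan2(N, D) = 324.00°

324.0°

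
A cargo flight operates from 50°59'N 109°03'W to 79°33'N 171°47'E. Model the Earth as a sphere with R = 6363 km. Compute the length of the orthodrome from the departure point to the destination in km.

cos σ = sin φ₁ sin φ₂ + cos φ₁ cos φ₂ cos Δλ
      = sin(50.98°)sin(79.55°) + cos(50.98°)cos(79.55°)cos(-79.17°) = 0.7855
σ = 38.230° → d = Rσ = 6363·0.66723 = 4246 km

4246 km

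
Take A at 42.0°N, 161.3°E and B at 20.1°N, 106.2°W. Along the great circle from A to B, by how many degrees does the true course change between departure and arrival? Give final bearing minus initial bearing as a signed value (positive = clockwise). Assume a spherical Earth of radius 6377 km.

Initial bearing θ₁ = atan2(sin Δλ cos φ₂, cos φ₁ sin φ₂ − sin φ₁ cos φ₂ cos Δλ) = 73.23°
Final bearing θ₂ = (initial bearing from the destination back to the start) + 180° = 130.74°
Δθ = θ₂ − θ₁ = +57.5°

+57.5°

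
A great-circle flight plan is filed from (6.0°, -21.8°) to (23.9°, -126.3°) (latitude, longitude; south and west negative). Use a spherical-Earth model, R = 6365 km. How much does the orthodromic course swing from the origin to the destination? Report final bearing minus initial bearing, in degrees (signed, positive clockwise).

-37.3°

At departure: θ₁ = atan2(sin Δλ cos φ₂, cos φ₁ sin φ₂ − sin φ₁ cos φ₂ cos Δλ) = 295.75°
At arrival: θ₂ = atan2(sin Δλ cos φ₁, −cos φ₂ sin φ₁ + sin φ₂ cos φ₁ cos Δλ) = 258.47°
Δθ = θ₂ − θ₁ = -37.3°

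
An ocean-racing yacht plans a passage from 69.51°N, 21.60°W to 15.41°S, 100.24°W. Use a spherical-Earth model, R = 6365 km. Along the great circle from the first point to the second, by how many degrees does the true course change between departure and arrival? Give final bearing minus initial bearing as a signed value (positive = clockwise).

-53.6°

Initial bearing θ₁ = atan2(sin Δλ cos φ₂, cos φ₁ sin φ₂ − sin φ₁ cos φ₂ cos Δλ) = 254.01°
Final bearing θ₂ = (initial bearing from the destination back to the start) + 180° = 200.43°
Δθ = θ₂ − θ₁ = -53.6°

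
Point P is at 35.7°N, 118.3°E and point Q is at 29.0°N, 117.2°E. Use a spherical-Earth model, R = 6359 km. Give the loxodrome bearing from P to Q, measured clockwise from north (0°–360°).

187.9°

Meridional parts: M(φ₁)=+0.6678, M(φ₂)=+0.5293 → ΔM = -0.1386;  Δλ = -0.0192 rad
tan C = Δλ / ΔM = +0.1386 → C = 187.89°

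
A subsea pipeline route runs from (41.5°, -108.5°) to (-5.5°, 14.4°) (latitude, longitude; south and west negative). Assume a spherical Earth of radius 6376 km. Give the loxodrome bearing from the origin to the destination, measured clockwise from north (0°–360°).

Δψ = ln[tan(π/4+φ₂/2)/tan(π/4+φ₁/2)] = -0.8936
Δλ = +2.1450 rad (taken the short way round)
course = atan2(Δλ, Δψ) = 112.62°

112.6°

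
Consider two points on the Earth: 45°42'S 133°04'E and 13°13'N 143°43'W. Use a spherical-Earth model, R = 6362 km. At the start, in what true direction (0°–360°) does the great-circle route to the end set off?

N = sin Δλ·cos φ₂ = +0.9667;  D = cos φ₁ sin φ₂ − sin φ₁ cos φ₂ cos Δλ = +0.2420
initial course = atan2(N, D) = 75.95°

75.9°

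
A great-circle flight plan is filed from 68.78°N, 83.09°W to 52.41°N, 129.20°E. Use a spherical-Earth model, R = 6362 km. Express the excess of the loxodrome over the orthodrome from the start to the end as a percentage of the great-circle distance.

Great circle: σ = 0.9860 rad → d_gc = Rσ = 6273.0 km
Rhumb: Δφ = -0.2857, Δλ = -2.5780, Δψ = -0.5971, q = Δφ/Δψ = 0.4785 → d_rh = R√(Δφ²+q²Δλ²) = 8056.2 km
Excess = (8056.2 − 6273.0) / 6273.0 = 1783.2 / 6273.0 = 28.43% ≈ 28.4%

28.4%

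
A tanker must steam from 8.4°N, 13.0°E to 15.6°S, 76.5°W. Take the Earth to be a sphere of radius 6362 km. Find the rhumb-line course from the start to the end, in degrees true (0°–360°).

Meridional parts: M(φ₁)=+0.1471, M(φ₂)=-0.2757 → ΔM = -0.4228;  Δλ = -1.5621 rad
tan C = Δλ / ΔM = +3.6943 → C = 254.85°

254.9°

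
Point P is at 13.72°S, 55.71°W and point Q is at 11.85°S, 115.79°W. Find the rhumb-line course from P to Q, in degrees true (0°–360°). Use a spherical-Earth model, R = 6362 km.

271.8°

Δψ = ln[tan(π/4+φ₂/2)/tan(π/4+φ₁/2)] = +0.0335
Δλ = -1.0486 rad (taken the short way round)
course = atan2(Δλ, Δψ) = 271.83°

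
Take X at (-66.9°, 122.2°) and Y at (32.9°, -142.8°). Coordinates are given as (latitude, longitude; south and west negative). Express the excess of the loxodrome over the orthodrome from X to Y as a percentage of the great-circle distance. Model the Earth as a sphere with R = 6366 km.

Great circle: σ = 2.1274 rad → d_gc = Rσ = 13543.2 km
Rhumb: Δφ = +1.7418, Δλ = +1.6581, Δψ = +2.1965, q = Δφ/Δψ = 0.7930 → d_rh = R√(Δφ²+q²Δλ²) = 13893.1 km
Excess = (13893.1 − 13543.2) / 13543.2 = 349.9 / 13543.2 = 2.58% ≈ 2.6%

2.6%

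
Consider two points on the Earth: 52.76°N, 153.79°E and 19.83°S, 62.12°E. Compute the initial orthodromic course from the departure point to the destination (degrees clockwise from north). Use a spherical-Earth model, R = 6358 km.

259.0°

θ = atan2( sin Δλ·cos φ₂ ,  cos φ₁ sin φ₂ − sin φ₁ cos φ₂ cos Δλ )
  = atan2(-0.9403, -0.1835) = 258.96°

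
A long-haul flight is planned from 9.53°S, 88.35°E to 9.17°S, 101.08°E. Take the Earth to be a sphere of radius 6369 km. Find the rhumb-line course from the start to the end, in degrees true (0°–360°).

88.4°

Δψ = ln[tan(π/4+φ₂/2)/tan(π/4+φ₁/2)] = +0.0064
Δλ = +0.2222 rad (taken the short way round)
course = atan2(Δλ, Δψ) = 88.36°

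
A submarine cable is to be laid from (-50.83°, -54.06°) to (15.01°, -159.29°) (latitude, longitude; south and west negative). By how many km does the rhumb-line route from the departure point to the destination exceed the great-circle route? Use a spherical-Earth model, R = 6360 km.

Great circle: cos σ = sin φ₁ sin φ₂ + cos φ₁ cos φ₂ cos Δλ,  σ = 1.9402 rad → d_gc = 12339.60 km
Rhumb line: Δψ = +1.2984, q = Δφ/Δψ = 0.8850, d_rh = R√(Δφ²+q²Δλ²) = 12660.13 km
Excess = 12660.13 − 12339.60 = 320.53 ≈ 321 km

321 km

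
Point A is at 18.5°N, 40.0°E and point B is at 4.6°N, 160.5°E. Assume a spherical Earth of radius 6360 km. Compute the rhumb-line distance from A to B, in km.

13161 km

Rhumb course C = atan2(Δλ, Δψ) with Δψ = ln[tan(π/4+φ₂/2)/tan(π/4+φ₁/2)] = -0.2483, Δλ = +2.1031 → C = 96.73°
d = R·|Δφ| / |cos C| = 6360·0.24260 / 0.11724 = 13161 km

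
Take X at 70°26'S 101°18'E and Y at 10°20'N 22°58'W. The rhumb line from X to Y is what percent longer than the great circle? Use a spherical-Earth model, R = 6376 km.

Great circle: σ = 1.9332 rad → d_gc = Rσ = 12326.1 km
Rhumb: Δφ = +1.4096, Δλ = -2.1689, Δψ = +1.9391, q = Δφ/Δψ = 0.7270 → d_rh = R√(Δφ²+q²Δλ²) = 13484.9 km
Excess = (13484.9 − 12326.1) / 12326.1 = 1158.8 / 12326.1 = 9.40% ≈ 9.4%

9.4%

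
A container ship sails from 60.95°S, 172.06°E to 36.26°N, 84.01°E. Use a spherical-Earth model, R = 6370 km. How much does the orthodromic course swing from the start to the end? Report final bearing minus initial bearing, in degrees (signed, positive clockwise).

At departure: θ₁ = atan2(sin Δλ cos φ₂, cos φ₁ sin φ₂ − sin φ₁ cos φ₂ cos Δλ) = 291.11°
At arrival: θ₂ = atan2(sin Δλ cos φ₁, −cos φ₂ sin φ₁ + sin φ₂ cos φ₁ cos Δλ) = 325.82°
Δθ = θ₂ − θ₁ = +34.7°

+34.7°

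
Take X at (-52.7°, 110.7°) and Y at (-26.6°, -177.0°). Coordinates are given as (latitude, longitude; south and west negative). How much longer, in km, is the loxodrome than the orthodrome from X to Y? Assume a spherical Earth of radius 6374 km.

203 km

Great circle: cos σ = sin φ₁ sin φ₂ + cos φ₁ cos φ₂ cos Δλ,  σ = 1.0229 rad → d_gc = 6519.8 km
Rhumb line: Δψ = +0.6043, q = Δφ/Δψ = 0.7539, d_rh = R√(Δφ²+q²Δλ²) = 6722.7 km
Excess = 6722.7 − 6519.8 = 202.9 ≈ 203 km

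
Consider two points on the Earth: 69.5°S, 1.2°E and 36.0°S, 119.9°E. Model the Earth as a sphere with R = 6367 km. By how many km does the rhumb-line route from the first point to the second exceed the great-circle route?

1044 km

Great circle: cos σ = sin φ₁ sin φ₂ + cos φ₁ cos φ₂ cos Δλ,  σ = 1.1434 rad → d_gc = 7280.0 km
Rhumb line: Δψ = +1.0359, q = Δφ/Δψ = 0.5644, d_rh = R√(Δφ²+q²Δλ²) = 8323.7 km
Excess = 8323.7 − 7280.0 = 1043.7 ≈ 1044 km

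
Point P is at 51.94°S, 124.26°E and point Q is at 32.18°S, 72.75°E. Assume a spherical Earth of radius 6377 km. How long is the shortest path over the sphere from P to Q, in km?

cos σ = sin φ₁ sin φ₂ + cos φ₁ cos φ₂ cos Δλ
      = sin(-51.94°)sin(-32.18°) + cos(-51.94°)cos(-32.18°)cos(-51.51°) = 0.7441
σ = 41.920° → d = Rσ = 6377·0.73164 = 4666 km

4666 km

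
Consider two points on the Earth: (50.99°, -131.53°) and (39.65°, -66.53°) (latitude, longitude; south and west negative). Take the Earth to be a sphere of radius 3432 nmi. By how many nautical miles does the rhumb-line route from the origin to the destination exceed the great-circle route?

81 nmi

Great circle: cos σ = sin φ₁ sin φ₂ + cos φ₁ cos φ₂ cos Δλ,  σ = 0.7945 rad → d_gc = 2726.7 nmi
Rhumb line: Δψ = -0.2829, q = Δφ/Δψ = 0.6996, d_rh = R√(Δφ²+q²Δλ²) = 2807.4 nmi
Excess = 2807.4 − 2726.7 = 80.7 ≈ 81 nmi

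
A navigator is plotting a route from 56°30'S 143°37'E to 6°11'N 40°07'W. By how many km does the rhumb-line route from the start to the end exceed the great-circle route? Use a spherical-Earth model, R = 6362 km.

Great circle: cos σ = sin φ₁ sin φ₂ + cos φ₁ cos φ₂ cos Δλ,  σ = 2.2619 rad → d_gc = 14390.1 km
Rhumb line: Δψ = +1.3089, q = Δφ/Δψ = 0.8358, d_rh = R√(Δφ²+q²Δλ²) = 17778.5 km
Excess = 17778.5 − 14390.1 = 3388.4 ≈ 3388 km

3388 km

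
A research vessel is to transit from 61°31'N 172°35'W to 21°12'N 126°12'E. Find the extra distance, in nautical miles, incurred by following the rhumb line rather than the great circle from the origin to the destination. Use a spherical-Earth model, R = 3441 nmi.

83 nmi

Great circle: cos σ = sin φ₁ sin φ₂ + cos φ₁ cos φ₂ cos Δλ,  σ = 1.0099 rad → d_gc = 3475.1 nmi
Rhumb line: Δψ = -0.9924, q = Δφ/Δψ = 0.7090, d_rh = R√(Δφ²+q²Δλ²) = 3557.8 nmi
Excess = 3557.8 − 3475.1 = 82.7 ≈ 83 nmi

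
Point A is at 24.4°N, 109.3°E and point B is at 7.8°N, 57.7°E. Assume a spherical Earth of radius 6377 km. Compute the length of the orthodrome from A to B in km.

cos σ = sin φ₁ sin φ₂ + cos φ₁ cos φ₂ cos Δλ
      = sin(24.40°)sin(7.80°) + cos(24.40°)cos(7.80°)cos(-51.60°) = 0.6165
σ = 51.939° → d = Rσ = 6377·0.90651 = 5781 km

5781 km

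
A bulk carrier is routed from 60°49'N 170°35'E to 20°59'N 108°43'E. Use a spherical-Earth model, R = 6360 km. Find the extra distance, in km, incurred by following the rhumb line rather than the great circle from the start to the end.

Great circle: cos σ = sin φ₁ sin φ₂ + cos φ₁ cos φ₂ cos Δλ,  σ = 1.0154 rad → d_gc = 6457.70 km
Rhumb line: Δψ = -0.9711, q = Δφ/Δψ = 0.7159, d_rh = R√(Δφ²+q²Δλ²) = 6612.18 km
Excess = 6612.18 − 6457.70 = 154.48 ≈ 154 km

154 km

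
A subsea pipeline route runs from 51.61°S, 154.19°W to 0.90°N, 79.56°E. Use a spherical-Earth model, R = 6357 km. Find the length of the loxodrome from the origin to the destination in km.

Δψ = ln[tan(π/4+φ₂/2)/tan(π/4+φ₁/2)] = +1.0709;  Δφ = +0.9165 rad,  Δλ = -2.2035 rad
q = Δφ/Δψ = 0.8558
d = R·√(Δφ² + q²Δλ²) = 6357·2.09670 = 13329 km

13329 km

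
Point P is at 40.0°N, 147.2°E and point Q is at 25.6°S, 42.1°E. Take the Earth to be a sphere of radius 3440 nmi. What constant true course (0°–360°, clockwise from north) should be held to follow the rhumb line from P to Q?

236.3°

Meridional parts: M(φ₁)=+0.7629, M(φ₂)=-0.4625 → ΔM = -1.2254;  Δλ = -1.8343 rad
tan C = Δλ / ΔM = +1.4970 → C = 236.26°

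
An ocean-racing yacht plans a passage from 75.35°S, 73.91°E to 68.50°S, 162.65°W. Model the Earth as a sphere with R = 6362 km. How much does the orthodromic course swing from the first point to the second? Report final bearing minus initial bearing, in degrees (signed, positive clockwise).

-121.1°

At departure: θ₁ = atan2(sin Δλ cos φ₂, cos φ₁ sin φ₂ − sin φ₁ cos φ₂ cos Δλ) = 144.62°
At arrival: θ₂ = atan2(sin Δλ cos φ₁, −cos φ₂ sin φ₁ + sin φ₂ cos φ₁ cos Δλ) = 23.55°
Δθ = θ₂ − θ₁ = -121.1°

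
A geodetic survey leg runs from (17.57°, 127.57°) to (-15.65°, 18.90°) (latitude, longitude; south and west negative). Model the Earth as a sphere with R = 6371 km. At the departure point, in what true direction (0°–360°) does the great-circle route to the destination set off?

259.8°

N = sin Δλ·cos φ₂ = -0.9123;  D = cos φ₁ sin φ₂ − sin φ₁ cos φ₂ cos Δλ = -0.1641
initial course = atan2(N, D) = 259.80°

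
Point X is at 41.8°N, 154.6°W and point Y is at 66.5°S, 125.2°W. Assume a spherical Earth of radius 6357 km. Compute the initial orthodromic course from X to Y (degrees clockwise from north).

167.9°

N = sin Δλ·cos φ₂ = +0.1957;  D = cos φ₁ sin φ₂ − sin φ₁ cos φ₂ cos Δλ = -0.9152
initial course = atan2(N, D) = 167.93°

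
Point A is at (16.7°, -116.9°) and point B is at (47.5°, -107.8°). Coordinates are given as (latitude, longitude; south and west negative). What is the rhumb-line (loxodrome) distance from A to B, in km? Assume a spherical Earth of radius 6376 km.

Rhumb course C = atan2(Δλ, Δψ) with Δψ = ln[tan(π/4+φ₂/2)/tan(π/4+φ₁/2)] = +0.6488, Δλ = +0.1588 → C = 13.76°
d = R·|Δφ| / |cos C| = 6376·0.53756 / 0.97132 = 3529 km

3529 km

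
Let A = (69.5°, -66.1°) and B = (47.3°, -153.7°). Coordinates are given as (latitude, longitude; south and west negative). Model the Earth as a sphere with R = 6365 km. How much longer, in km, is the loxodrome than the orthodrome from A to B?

400 km

Great circle: cos σ = sin φ₁ sin φ₂ + cos φ₁ cos φ₂ cos Δλ,  σ = 0.7977 rad → d_gc = 5077.7 km
Rhumb line: Δψ = -0.7709, q = Δφ/Δψ = 0.5026, d_rh = R√(Δφ²+q²Δλ²) = 5477.9 km
Excess = 5477.9 − 5077.7 = 400.2 ≈ 400 km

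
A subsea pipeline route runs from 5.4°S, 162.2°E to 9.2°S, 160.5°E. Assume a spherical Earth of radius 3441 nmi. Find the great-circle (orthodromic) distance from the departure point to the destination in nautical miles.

Haversine: a = sin²(Δφ/2)+cos φ₁ cos φ₂ sin²(Δλ/2) = 0.00132;  σ = 2·atan2(√a,√(1−a))
σ = 4.157° → d = Rσ = 3441·0.07256 = 250 nmi

250 nmi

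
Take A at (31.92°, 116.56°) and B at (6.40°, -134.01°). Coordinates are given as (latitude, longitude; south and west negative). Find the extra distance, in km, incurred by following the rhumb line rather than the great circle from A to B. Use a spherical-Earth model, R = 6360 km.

Great circle: cos σ = sin φ₁ sin φ₂ + cos φ₁ cos φ₂ cos Δλ,  σ = 1.7943 rad → d_gc = 11411.8 km
Rhumb line: Δψ = -0.4765, q = Δφ/Δψ = 0.9348, d_rh = R√(Δφ²+q²Δλ²) = 11703.6 km
Excess = 11703.6 − 11411.8 = 291.8 ≈ 292 km

292 km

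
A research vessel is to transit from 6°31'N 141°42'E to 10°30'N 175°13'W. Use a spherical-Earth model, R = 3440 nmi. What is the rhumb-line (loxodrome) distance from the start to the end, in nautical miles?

2569 nmi

Rhumb course C = atan2(Δλ, Δψ) with Δψ = ln[tan(π/4+φ₂/2)/tan(π/4+φ₁/2)] = +0.0703, Δλ = +0.7519 → C = 84.66°
d = R·|Δφ| / |cos C| = 3440·0.06952 / 0.09310 = 2569 nmi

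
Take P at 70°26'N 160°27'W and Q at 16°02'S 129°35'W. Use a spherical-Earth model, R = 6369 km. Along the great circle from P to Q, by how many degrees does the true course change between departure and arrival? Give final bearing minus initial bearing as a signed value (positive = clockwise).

+19.7°

At departure: θ₁ = atan2(sin Δλ cos φ₂, cos φ₁ sin φ₂ − sin φ₁ cos φ₂ cos Δλ) = 150.45°
At arrival: θ₂ = atan2(sin Δλ cos φ₁, −cos φ₂ sin φ₁ + sin φ₂ cos φ₁ cos Δλ) = 170.11°
Δθ = θ₂ − θ₁ = +19.7°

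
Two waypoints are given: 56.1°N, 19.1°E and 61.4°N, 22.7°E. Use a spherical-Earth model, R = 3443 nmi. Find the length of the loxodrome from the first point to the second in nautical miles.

Rhumb course C = atan2(Δλ, Δψ) with Δψ = ln[tan(π/4+φ₂/2)/tan(π/4+φ₁/2)] = +0.1787, Δλ = +0.0628 → C = 19.37°
d = R·|Δφ| / |cos C| = 3443·0.09250 / 0.94340 = 338 nmi

338 nmi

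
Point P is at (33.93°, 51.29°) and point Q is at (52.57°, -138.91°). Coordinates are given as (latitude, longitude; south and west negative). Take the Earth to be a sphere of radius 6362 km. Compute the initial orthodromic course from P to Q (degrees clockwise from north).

θ = atan2( sin Δλ·cos φ₂ ,  cos φ₁ sin φ₂ − sin φ₁ cos φ₂ cos Δλ )
  = atan2(+0.1076, +0.9928) = 6.19°

6.2°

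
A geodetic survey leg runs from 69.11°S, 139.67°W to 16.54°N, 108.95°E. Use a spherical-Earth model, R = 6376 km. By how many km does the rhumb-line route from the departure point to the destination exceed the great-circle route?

Great circle: cos σ = sin φ₁ sin φ₂ + cos φ₁ cos φ₂ cos Δλ,  σ = 1.9721 rad → d_gc = 12573.9 km
Rhumb line: Δψ = +1.9837, q = Δφ/Δψ = 0.7536, d_rh = R√(Δφ²+q²Δλ²) = 13344.9 km
Excess = 13344.9 − 12573.9 = 771.0 ≈ 771 km

771 km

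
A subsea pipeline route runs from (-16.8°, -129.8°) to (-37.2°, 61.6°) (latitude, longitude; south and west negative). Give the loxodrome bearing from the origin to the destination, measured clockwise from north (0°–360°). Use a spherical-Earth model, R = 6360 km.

262.2°

Meridional parts: M(φ₁)=-0.2975, M(φ₂)=-0.7004 → ΔM = -0.4029;  Δλ = -2.9426 rad
tan C = Δλ / ΔM = +7.3044 → C = 262.20°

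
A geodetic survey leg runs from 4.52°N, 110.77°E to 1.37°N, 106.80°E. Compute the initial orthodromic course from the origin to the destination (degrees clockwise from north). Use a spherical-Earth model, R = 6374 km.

N = sin Δλ·cos φ₂ = -0.0692;  D = cos φ₁ sin φ₂ − sin φ₁ cos φ₂ cos Δλ = -0.0548
initial course = atan2(N, D) = 231.65°

231.6°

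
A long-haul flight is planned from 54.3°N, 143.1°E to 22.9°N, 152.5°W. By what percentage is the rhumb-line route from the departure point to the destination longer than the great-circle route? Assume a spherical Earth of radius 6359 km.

2.3%

Great circle: σ = 0.9905 rad → d_gc = Rσ = 6298.6 km
Rhumb: Δφ = -0.5480, Δλ = +1.1240, Δψ = -0.7224, q = Δφ/Δψ = 0.7587 → d_rh = R√(Δφ²+q²Δλ²) = 6445.9 km
Excess = (6445.9 − 6298.6) / 6298.6 = 147.3 / 6298.6 = 2.34% ≈ 2.3%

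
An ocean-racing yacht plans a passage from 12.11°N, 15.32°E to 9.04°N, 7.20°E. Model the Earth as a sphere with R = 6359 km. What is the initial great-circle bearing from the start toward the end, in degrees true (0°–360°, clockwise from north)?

249.7°

θ = atan2( sin Δλ·cos φ₂ ,  cos φ₁ sin φ₂ − sin φ₁ cos φ₂ cos Δλ )
  = atan2(-0.1395, -0.0515) = 249.74°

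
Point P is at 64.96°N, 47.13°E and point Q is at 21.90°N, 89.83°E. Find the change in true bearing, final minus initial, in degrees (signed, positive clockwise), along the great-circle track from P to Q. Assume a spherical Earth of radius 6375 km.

Initial bearing θ₁ = atan2(sin Δλ cos φ₂, cos φ₁ sin φ₂ − sin φ₁ cos φ₂ cos Δλ) = 126.16°
Final bearing θ₂ = (initial bearing from the destination back to the start) + 180° = 158.39°
Δθ = θ₂ − θ₁ = +32.2°

+32.2°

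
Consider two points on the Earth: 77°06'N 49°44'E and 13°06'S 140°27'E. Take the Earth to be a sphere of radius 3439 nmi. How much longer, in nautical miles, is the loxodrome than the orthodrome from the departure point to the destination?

300 nmi

Great circle: cos σ = sin φ₁ sin φ₂ + cos φ₁ cos φ₂ cos Δλ,  σ = 1.7964 rad → d_gc = 6177.7 nmi
Rhumb line: Δψ = -2.4106, q = Δφ/Δψ = 0.6531, d_rh = R√(Δφ²+q²Δλ²) = 6477.4 nmi
Excess = 6477.4 − 6177.7 = 299.7 ≈ 300 nmi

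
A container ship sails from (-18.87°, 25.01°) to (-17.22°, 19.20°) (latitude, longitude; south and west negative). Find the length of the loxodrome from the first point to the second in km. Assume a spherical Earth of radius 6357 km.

Rhumb course C = atan2(Δλ, Δψ) with Δψ = ln[tan(π/4+φ₂/2)/tan(π/4+φ₁/2)] = +0.0303, Δλ = -0.1014 → C = 286.63°
d = R·|Δφ| / |cos C| = 6357·0.02880 / 0.28620 = 640 km

640 km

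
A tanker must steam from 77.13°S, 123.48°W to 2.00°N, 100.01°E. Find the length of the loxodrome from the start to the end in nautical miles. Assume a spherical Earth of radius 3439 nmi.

Rhumb course C = atan2(Δλ, Δψ) with Δψ = ln[tan(π/4+φ₂/2)/tan(π/4+φ₁/2)] = +2.2172, Δλ = -2.3825 → C = 312.94°
d = R·|Δφ| / |cos C| = 3439·1.38108 / 0.68124 = 6972 nmi

6972 nmi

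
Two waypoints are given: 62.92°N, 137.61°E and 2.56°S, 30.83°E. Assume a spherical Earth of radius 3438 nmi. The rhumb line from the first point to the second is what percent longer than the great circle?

Great circle: σ = 1.7427 rad → d_gc = Rσ = 5991.4 nmi
Rhumb: Δφ = -1.1428, Δλ = -1.8637, Δψ = -1.4684, q = Δφ/Δψ = 0.7783 → d_rh = R√(Δφ²+q²Δλ²) = 6348.6 nmi
Excess = (6348.6 − 5991.4) / 5991.4 = 357.2 / 5991.4 = 5.96% ≈ 6.0%

6.0%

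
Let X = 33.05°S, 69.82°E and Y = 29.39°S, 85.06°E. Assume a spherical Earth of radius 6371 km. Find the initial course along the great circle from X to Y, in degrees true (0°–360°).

78.4°

N = sin Δλ·cos φ₂ = +0.2290;  D = cos φ₁ sin φ₂ − sin φ₁ cos φ₂ cos Δλ = +0.0471
initial course = atan2(N, D) = 78.37°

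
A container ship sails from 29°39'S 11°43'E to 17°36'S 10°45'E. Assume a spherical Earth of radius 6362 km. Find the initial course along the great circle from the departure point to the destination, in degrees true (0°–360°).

355.6°

N = sin Δλ·cos φ₂ = -0.0161;  D = cos φ₁ sin φ₂ − sin φ₁ cos φ₂ cos Δλ = +0.2087
initial course = atan2(N, D) = 355.59°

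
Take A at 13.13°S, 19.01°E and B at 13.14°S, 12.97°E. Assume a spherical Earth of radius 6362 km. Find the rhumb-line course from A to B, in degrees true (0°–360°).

Δψ = ln[tan(π/4+φ₂/2)/tan(π/4+φ₁/2)] = -0.0002
Δλ = -0.1054 rad (taken the short way round)
course = atan2(Δλ, Δψ) = 269.90°

269.9°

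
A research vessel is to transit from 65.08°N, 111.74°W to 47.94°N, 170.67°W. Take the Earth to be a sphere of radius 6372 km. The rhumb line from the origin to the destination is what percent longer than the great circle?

3.2%

Great circle: σ = 0.6111 rad → d_gc = Rσ = 3894.2 km
Rhumb: Δφ = -0.2991, Δλ = -1.0285, Δψ = -0.5539, q = Δφ/Δψ = 0.5401 → d_rh = R√(Δφ²+q²Δλ²) = 4020.4 km
Excess = (4020.4 − 3894.2) / 3894.2 = 126.2 / 3894.2 = 3.24% ≈ 3.2%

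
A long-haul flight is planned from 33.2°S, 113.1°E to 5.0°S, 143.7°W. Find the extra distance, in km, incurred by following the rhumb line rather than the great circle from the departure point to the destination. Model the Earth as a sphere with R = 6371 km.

Great circle: cos σ = sin φ₁ sin φ₂ + cos φ₁ cos φ₂ cos Δλ,  σ = 1.7139 rad → d_gc = 10919.3 km
Rhumb line: Δψ = +0.5275, q = Δφ/Δψ = 0.9330, d_rh = R√(Δφ²+q²Δλ²) = 11156.4 km
Excess = 11156.4 − 10919.3 = 237.1 ≈ 237 km

237 km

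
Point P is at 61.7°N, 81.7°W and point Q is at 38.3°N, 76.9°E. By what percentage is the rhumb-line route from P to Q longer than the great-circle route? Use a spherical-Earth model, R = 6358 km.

29.8%

Great circle: σ = 1.3702 rad → d_gc = Rσ = 8711.4 km
Rhumb: Δφ = -0.4084, Δλ = +2.7681, Δψ = -0.6532, q = Δφ/Δψ = 0.6252 → d_rh = R√(Δφ²+q²Δλ²) = 11305.5 km
Excess = (11305.5 − 8711.4) / 8711.4 = 2594.1 / 8711.4 = 29.78% ≈ 29.8%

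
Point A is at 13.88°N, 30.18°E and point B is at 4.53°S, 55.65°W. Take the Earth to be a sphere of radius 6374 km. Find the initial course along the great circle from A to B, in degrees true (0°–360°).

N = sin Δλ·cos φ₂ = -0.9942;  D = cos φ₁ sin φ₂ − sin φ₁ cos φ₂ cos Δλ = -0.0941
initial course = atan2(N, D) = 264.60°

264.6°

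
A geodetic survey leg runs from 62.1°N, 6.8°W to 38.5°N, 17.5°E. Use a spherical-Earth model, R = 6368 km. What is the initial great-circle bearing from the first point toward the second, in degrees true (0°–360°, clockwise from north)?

136.5°

θ = atan2( sin Δλ·cos φ₂ ,  cos φ₁ sin φ₂ − sin φ₁ cos φ₂ cos Δλ )
  = atan2(+0.3221, -0.3391) = 136.47°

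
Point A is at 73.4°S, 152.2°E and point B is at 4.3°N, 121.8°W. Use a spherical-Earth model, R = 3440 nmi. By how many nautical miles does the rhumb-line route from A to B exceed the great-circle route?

250 nmi

Great circle: cos σ = sin φ₁ sin φ₂ + cos φ₁ cos φ₂ cos Δλ,  σ = 1.6228 rad → d_gc = 5582.4 nmi
Rhumb line: Δψ = +2.0001, q = Δφ/Δψ = 0.6780, d_rh = R√(Δφ²+q²Δλ²) = 5832.6 nmi
Excess = 5832.6 − 5582.4 = 250.2 ≈ 250 nmi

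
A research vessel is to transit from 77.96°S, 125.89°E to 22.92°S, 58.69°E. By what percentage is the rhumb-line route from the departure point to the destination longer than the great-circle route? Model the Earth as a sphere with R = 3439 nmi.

3.8%

Great circle: σ = 1.0981 rad → d_gc = Rσ = 3776.2 nmi
Rhumb: Δφ = +0.9606, Δλ = -1.1729, Δψ = +1.8383, q = Δφ/Δψ = 0.5226 → d_rh = R√(Δφ²+q²Δλ²) = 3918.7 nmi
Excess = (3918.7 − 3776.2) / 3776.2 = 142.5 / 3776.2 = 3.77% ≈ 3.8%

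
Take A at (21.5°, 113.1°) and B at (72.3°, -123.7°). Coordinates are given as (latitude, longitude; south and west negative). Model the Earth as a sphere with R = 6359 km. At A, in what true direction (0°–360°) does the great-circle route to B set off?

θ = atan2( sin Δλ·cos φ₂ ,  cos φ₁ sin φ₂ − sin φ₁ cos φ₂ cos Δλ )
  = atan2(+0.2544, +0.9474) = 15.03°

15.0°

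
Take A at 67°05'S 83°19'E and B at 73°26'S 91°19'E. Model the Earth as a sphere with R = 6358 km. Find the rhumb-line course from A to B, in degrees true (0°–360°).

Δψ = ln[tan(π/4+φ₂/2)/tan(π/4+φ₁/2)] = -0.3309
Δλ = +0.1396 rad (taken the short way round)
course = atan2(Δλ, Δψ) = 157.12°

157.1°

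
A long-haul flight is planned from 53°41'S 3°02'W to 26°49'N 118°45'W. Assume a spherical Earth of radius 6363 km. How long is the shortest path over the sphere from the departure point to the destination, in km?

cos σ = sin φ₁ sin φ₂ + cos φ₁ cos φ₂ cos Δλ
      = sin(-53.68°)sin(26.82°) + cos(-53.68°)cos(26.82°)cos(-115.72°) = -0.5929
σ = 126.360° → d = Rσ = 6363·2.20540 = 14033 km

14033 km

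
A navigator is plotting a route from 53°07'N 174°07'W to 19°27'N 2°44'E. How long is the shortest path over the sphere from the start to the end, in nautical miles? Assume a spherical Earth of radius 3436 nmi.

Haversine: a = sin²(Δφ/2)+cos φ₁ cos φ₂ sin²(Δλ/2) = 0.64937;  σ = 2·atan2(√a,√(1−a))
σ = 107.382° → d = Rσ = 3436·1.87417 = 6440 nmi

6440 nmi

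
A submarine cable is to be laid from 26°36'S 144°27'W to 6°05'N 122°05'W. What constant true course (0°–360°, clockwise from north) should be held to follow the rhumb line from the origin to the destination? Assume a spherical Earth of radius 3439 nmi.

Meridional parts: M(φ₁)=-0.4819, M(φ₂)=+0.1064 → ΔM = +0.5883;  Δλ = +0.3904 rad
tan C = Δλ / ΔM = +0.6636 → C = 33.57°

33.6°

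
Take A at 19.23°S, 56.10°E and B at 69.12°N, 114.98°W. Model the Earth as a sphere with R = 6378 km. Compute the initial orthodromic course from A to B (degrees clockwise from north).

N = sin Δλ·cos φ₂ = -0.0553;  D = cos φ₁ sin φ₂ − sin φ₁ cos φ₂ cos Δλ = +0.7662
initial course = atan2(N, D) = 355.87°

355.9°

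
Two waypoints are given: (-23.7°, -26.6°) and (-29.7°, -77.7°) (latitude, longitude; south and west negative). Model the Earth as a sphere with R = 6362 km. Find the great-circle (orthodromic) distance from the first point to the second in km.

Haversine: a = sin²(Δφ/2)+cos φ₁ cos φ₂ sin²(Δλ/2) = 0.15069;  σ = 2·atan2(√a,√(1−a))
σ = 45.684° → d = Rσ = 6362·0.79734 = 5073 km

5073 km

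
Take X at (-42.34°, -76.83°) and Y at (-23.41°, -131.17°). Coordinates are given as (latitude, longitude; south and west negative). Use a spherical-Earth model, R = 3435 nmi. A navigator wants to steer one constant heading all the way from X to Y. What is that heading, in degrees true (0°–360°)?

292.7°

Meridional parts: M(φ₁)=-0.8172, M(φ₂)=-0.4204 → ΔM = +0.3967;  Δλ = -0.9484 rad
tan C = Δλ / ΔM = -2.3906 → C = 292.70°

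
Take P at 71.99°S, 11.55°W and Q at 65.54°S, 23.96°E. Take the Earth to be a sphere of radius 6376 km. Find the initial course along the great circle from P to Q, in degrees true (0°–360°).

θ = atan2( sin Δλ·cos φ₂ ,  cos φ₁ sin φ₂ − sin φ₁ cos φ₂ cos Δλ )
  = atan2(+0.2405, +0.0391) = 80.77°

80.8°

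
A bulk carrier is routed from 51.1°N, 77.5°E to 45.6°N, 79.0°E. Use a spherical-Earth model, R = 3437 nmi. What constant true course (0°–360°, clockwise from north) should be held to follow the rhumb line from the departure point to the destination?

169.7°

Δψ = ln[tan(π/4+φ₂/2)/tan(π/4+φ₁/2)] = -0.1446
Δλ = +0.0262 rad (taken the short way round)
course = atan2(Δλ, Δψ) = 169.74°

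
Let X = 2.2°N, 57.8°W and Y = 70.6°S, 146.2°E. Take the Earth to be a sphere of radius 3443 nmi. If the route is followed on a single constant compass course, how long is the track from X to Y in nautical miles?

Δψ = ln[tan(π/4+φ₂/2)/tan(π/4+φ₁/2)] = -1.8049;  Δφ = -1.2706 rad,  Δλ = -2.7227 rad
q = Δφ/Δψ = 0.7040
d = R·√(Δφ² + q²Δλ²) = 3443·2.29962 = 7918 nmi

7918 nmi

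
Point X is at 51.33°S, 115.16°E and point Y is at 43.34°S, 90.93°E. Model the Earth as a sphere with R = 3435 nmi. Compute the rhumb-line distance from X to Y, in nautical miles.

Rhumb course C = atan2(Δλ, Δψ) with Δψ = ln[tan(π/4+φ₂/2)/tan(π/4+φ₁/2)] = +0.2063, Δλ = -0.4229 → C = 296.01°
d = R·|Δφ| / |cos C| = 3435·0.13945 / 0.43850 = 1092 nmi

1092 nmi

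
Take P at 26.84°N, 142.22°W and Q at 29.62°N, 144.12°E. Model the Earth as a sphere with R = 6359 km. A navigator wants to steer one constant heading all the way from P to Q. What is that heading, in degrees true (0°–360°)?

Meridional parts: M(φ₁)=+0.4866, M(φ₂)=+0.5417 → ΔM = +0.0551;  Δλ = -1.2856 rad
tan C = Δλ / ΔM = -23.3412 → C = 272.45°

272.5°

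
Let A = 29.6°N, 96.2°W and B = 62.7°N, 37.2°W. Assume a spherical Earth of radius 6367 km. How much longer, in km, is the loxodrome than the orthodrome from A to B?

Great circle: cos σ = sin φ₁ sin φ₂ + cos φ₁ cos φ₂ cos Δλ,  σ = 0.8707 rad → d_gc = 5543.516 km
Rhumb line: Δψ = +0.8741, q = Δφ/Δψ = 0.6609, d_rh = R√(Δφ²+q²Δλ²) = 5684.020 km
Excess = 5684.020 − 5543.516 = 140.504 ≈ 141 km

141 km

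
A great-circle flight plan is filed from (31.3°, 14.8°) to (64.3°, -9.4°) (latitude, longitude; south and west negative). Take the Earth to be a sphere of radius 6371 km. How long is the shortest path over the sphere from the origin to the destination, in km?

cos σ = sin φ₁ sin φ₂ + cos φ₁ cos φ₂ cos Δλ
      = sin(31.30°)sin(64.30°) + cos(31.30°)cos(64.30°)cos(-24.20°) = 0.8061
σ = 36.283° → d = Rσ = 6371·0.63325 = 4034 km

4034 km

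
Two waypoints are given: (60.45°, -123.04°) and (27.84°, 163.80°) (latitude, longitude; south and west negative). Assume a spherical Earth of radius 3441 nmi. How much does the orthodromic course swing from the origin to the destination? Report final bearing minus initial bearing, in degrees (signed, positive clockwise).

-56.6°

Initial bearing θ₁ = atan2(sin Δλ cos φ₂, cos φ₁ sin φ₂ − sin φ₁ cos φ₂ cos Δλ) = 270.51°
Final bearing θ₂ = (initial bearing from the destination back to the start) + 180° = 213.90°
Δθ = θ₂ − θ₁ = -56.6°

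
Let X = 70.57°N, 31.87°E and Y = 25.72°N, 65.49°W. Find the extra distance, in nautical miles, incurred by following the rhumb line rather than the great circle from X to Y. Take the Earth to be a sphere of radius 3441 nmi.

Great circle: cos σ = sin φ₁ sin φ₂ + cos φ₁ cos φ₂ cos Δλ,  σ = 1.1909 rad → d_gc = 4097.7 nmi
Rhumb line: Δψ = -1.3001, q = Δφ/Δψ = 0.6021, d_rh = R√(Δφ²+q²Δλ²) = 4432.7 nmi
Excess = 4432.7 − 4097.7 = 335.0 ≈ 335 nmi

335 nmi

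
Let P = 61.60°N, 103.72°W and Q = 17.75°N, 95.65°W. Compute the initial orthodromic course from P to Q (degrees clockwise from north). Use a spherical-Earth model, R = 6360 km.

168.9°

N = sin Δλ·cos φ₂ = +0.1337;  D = cos φ₁ sin φ₂ − sin φ₁ cos φ₂ cos Δλ = -0.6845
initial course = atan2(N, D) = 168.95°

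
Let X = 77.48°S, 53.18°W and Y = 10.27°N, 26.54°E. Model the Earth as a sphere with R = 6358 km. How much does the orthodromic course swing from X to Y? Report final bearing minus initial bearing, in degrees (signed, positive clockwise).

At departure: θ₁ = atan2(sin Δλ cos φ₂, cos φ₁ sin φ₂ − sin φ₁ cos φ₂ cos Δλ) = 77.76°
At arrival: θ₂ = atan2(sin Δλ cos φ₁, −cos φ₂ sin φ₁ + sin φ₂ cos φ₁ cos Δλ) = 12.43°
Δθ = θ₂ − θ₁ = -65.3°

-65.3°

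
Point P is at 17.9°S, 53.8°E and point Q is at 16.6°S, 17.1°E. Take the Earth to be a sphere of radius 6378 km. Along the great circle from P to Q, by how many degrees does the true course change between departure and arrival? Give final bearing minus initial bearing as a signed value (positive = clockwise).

At departure: θ₁ = atan2(sin Δλ cos φ₂, cos φ₁ sin φ₂ − sin φ₁ cos φ₂ cos Δλ) = 266.43°
At arrival: θ₂ = atan2(sin Δλ cos φ₁, −cos φ₂ sin φ₁ + sin φ₂ cos φ₁ cos Δλ) = 277.67°
Δθ = θ₂ − θ₁ = +11.2°

+11.2°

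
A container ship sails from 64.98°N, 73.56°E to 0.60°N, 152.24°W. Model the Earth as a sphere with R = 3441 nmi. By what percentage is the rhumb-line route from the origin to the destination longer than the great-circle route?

12.3%

Great circle: σ = 1.8602 rad → d_gc = Rσ = 6400.8 nmi
Rhumb: Δφ = -1.1236, Δλ = +2.3422, Δψ = -1.4952, q = Δφ/Δψ = 0.7515 → d_rh = R√(Δφ²+q²Δλ²) = 7185.9 nmi
Excess = (7185.9 − 6400.8) / 6400.8 = 785.1 / 6400.8 = 12.27% ≈ 12.3%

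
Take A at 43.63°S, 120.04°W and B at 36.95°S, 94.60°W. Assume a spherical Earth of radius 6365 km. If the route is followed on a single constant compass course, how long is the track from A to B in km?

Δψ = ln[tan(π/4+φ₂/2)/tan(π/4+φ₁/2)] = +0.1531;  Δφ = +0.1166 rad,  Δλ = +0.4440 rad
q = Δφ/Δψ = 0.7617
d = R·√(Δφ² + q²Δλ²) = 6365·0.35775 = 2277 km

2277 km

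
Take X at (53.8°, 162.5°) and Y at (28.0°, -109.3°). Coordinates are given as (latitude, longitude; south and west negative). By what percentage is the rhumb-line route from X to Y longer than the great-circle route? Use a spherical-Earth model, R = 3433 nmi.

Great circle: σ = 1.1645 rad → d_gc = Rσ = 3997.7 nmi
Rhumb: Δφ = -0.4503, Δλ = +1.5394, Δψ = -0.6089, q = Δφ/Δψ = 0.7396 → d_rh = R√(Δφ²+q²Δλ²) = 4203.0 nmi
Excess = (4203.0 − 3997.7) / 3997.7 = 205.3 / 3997.7 = 5.14% ≈ 5.1%

5.1%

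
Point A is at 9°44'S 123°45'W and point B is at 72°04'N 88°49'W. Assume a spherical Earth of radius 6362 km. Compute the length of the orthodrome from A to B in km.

9433 km

Haversine: a = sin²(Δφ/2)+cos φ₁ cos φ₂ sin²(Δλ/2) = 0.45603;  σ = 2·atan2(√a,√(1−a))
σ = 84.954° → d = Rσ = 6362·1.48273 = 9433 km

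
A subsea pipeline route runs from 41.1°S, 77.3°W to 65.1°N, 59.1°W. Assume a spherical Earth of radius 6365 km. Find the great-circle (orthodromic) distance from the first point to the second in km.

cos σ = sin φ₁ sin φ₂ + cos φ₁ cos φ₂ cos Δλ
      = sin(-41.10°)sin(65.10°) + cos(-41.10°)cos(65.10°)cos(18.20°) = -0.2949
σ = 107.149° → d = Rσ = 6365·1.87011 = 11903 km

11903 km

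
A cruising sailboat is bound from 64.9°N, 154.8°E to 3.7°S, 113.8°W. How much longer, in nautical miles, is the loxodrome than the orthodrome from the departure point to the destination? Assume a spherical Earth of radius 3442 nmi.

237 nmi

Great circle: cos σ = sin φ₁ sin φ₂ + cos φ₁ cos φ₂ cos Δλ,  σ = 1.6396 rad → d_gc = 5643.6 nmi
Rhumb line: Δψ = -1.5670, q = Δφ/Δψ = 0.7641, d_rh = R√(Δφ²+q²Δλ²) = 5880.9 nmi
Excess = 5880.9 − 5643.6 = 237.3 ≈ 237 nmi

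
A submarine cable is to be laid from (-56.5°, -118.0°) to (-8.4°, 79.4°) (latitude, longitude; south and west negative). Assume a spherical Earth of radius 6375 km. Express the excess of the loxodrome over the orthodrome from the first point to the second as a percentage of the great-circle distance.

21.7%

Great circle: σ = 1.9815 rad → d_gc = Rσ = 12631.8 km
Rhumb: Δφ = +0.8395, Δλ = -2.8379, Δψ = +1.0536, q = Δφ/Δψ = 0.7968 → d_rh = R√(Δφ²+q²Δλ²) = 15376.4 km
Excess = (15376.4 − 12631.8) / 12631.8 = 2744.6 / 12631.8 = 21.73% ≈ 21.7%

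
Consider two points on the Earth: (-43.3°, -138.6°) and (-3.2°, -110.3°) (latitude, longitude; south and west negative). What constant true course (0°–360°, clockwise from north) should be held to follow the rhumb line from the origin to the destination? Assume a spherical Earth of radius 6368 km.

Meridional parts: M(φ₁)=-0.8400, M(φ₂)=-0.0559 → ΔM = +0.7841;  Δλ = +0.4939 rad
tan C = Δλ / ΔM = +0.6299 → C = 32.21°

32.2°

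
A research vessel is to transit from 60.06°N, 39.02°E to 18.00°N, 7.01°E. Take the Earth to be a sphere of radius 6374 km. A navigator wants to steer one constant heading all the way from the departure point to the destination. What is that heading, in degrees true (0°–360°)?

209.2°

Meridional parts: M(φ₁)=+1.3191, M(φ₂)=+0.3195 → ΔM = -0.9996;  Δλ = -0.5587 rad
tan C = Δλ / ΔM = +0.5589 → C = 209.20°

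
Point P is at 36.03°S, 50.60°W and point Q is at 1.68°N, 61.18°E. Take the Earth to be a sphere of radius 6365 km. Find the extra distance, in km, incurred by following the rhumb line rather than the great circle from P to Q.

286 km

Great circle: cos σ = sin φ₁ sin φ₂ + cos φ₁ cos φ₂ cos Δλ,  σ = 1.8936 rad → d_gc = 12052.47 km
Rhumb line: Δψ = +0.7042, q = Δφ/Δψ = 0.9346, d_rh = R√(Δφ²+q²Δλ²) = 12338.04 km
Excess = 12338.04 − 12052.47 = 285.57 ≈ 286 km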